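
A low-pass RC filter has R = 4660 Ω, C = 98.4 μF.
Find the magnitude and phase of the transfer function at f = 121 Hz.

Step 1 — Angular frequency: ω = 2π·121 = 760.3 rad/s.
Step 2 — Transfer function: H(jω) = 1/(1 + jωRC).
Step 3 — Denominator: 1 + jωRC = 1 + j·760.3·4660·9.84e-05 = 1 + j348.6.
Step 4 — H = 8.228e-06 - j0.002868.
Step 5 — Magnitude: |H| = 0.002868 (-50.8 dB); phase: φ = -89.8°.

|H| = 0.002868 (-50.8 dB), φ = -89.8°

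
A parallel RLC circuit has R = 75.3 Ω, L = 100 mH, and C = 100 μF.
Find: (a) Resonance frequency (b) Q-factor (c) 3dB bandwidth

Step 1 — Resonance: ω₀ = 1/√(LC) = 1/√(0.1·0.0001) = 316.2 rad/s.
Step 2 — f₀ = ω₀/(2π) = 50.33 Hz.
Step 3 — Parallel Q: Q = R/(ω₀L) = 75.3/(316.2·0.1) = 2.381.
Step 4 — Bandwidth: Δω = ω₀/Q = 132.8 rad/s; BW = Δω/(2π) = 21.14 Hz.

(a) f₀ = 50.33 Hz  (b) Q = 2.381  (c) BW = 21.14 Hz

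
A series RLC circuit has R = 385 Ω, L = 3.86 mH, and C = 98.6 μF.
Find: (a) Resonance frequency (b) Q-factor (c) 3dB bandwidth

Step 1 — Resonance: ω₀ = 1/√(LC) = 1/√(0.00386·9.86e-05) = 1621 rad/s.
Step 2 — f₀ = ω₀/(2π) = 258 Hz.
Step 3 — Series Q: Q = ω₀L/R = 1621·0.00386/385 = 0.01625.
Step 4 — Bandwidth: Δω = ω₀/Q = 9.974e+04 rad/s; BW = Δω/(2π) = 1.587e+04 Hz.

(a) f₀ = 258 Hz  (b) Q = 0.01625  (c) BW = 1.587e+04 Hz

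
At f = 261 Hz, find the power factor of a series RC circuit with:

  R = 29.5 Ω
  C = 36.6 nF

Step 1 — Angular frequency: ω = 2π·f = 2π·261 = 1640 rad/s.
Step 2 — Component impedances:
  R: Z = R = 29.5 Ω
  C: Z = 1/(jωC) = -j/(ω·C) = 0 - j1.666e+04 Ω
Step 3 — Series combination: Z_total = R + C = 29.5 - j1.666e+04 Ω = 1.666e+04∠-89.9° Ω.
Step 4 — Power factor: PF = cos(φ) = Re(Z)/|Z| = 29.5/1.666e+04 = 0.001771.
Step 5 — Type: Im(Z) = -1.666e+04 ⇒ leading (phase φ = -89.9°).

PF = 0.001771 (leading, φ = -89.9°)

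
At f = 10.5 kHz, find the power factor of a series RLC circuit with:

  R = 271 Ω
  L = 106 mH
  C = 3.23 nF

Step 1 — Angular frequency: ω = 2π·f = 2π·1.05e+04 = 6.597e+04 rad/s.
Step 2 — Component impedances:
  R: Z = R = 271 Ω
  L: Z = jωL = j·6.597e+04·0.106 = 0 + j6993 Ω
  C: Z = 1/(jωC) = -j/(ω·C) = 0 - j4693 Ω
Step 3 — Series combination: Z_total = R + L + C = 271 + j2300 Ω = 2316∠83.3° Ω.
Step 4 — Power factor: PF = cos(φ) = Re(Z)/|Z| = 271/2316 = 0.117.
Step 5 — Type: Im(Z) = 2300 ⇒ lagging (phase φ = 83.3°).

PF = 0.117 (lagging, φ = 83.3°)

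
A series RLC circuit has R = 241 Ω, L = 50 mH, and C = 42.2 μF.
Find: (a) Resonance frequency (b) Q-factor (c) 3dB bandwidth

Step 1 — Resonance: ω₀ = 1/√(LC) = 1/√(0.05·4.22e-05) = 688.4 rad/s.
Step 2 — f₀ = ω₀/(2π) = 109.6 Hz.
Step 3 — Series Q: Q = ω₀L/R = 688.4·0.05/241 = 0.1428.
Step 4 — Bandwidth: Δω = ω₀/Q = 4820 rad/s; BW = Δω/(2π) = 767.1 Hz.

(a) f₀ = 109.6 Hz  (b) Q = 0.1428  (c) BW = 767.1 Hz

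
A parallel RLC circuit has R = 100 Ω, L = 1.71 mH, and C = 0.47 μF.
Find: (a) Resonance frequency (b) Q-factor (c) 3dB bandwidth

Step 1 — Resonance: ω₀ = 1/√(LC) = 1/√(0.00171·4.7e-07) = 3.527e+04 rad/s.
Step 2 — f₀ = ω₀/(2π) = 5614 Hz.
Step 3 — Parallel Q: Q = R/(ω₀L) = 100/(3.527e+04·0.00171) = 1.658.
Step 4 — Bandwidth: Δω = ω₀/Q = 2.128e+04 rad/s; BW = Δω/(2π) = 3386 Hz.

(a) f₀ = 5614 Hz  (b) Q = 1.658  (c) BW = 3386 Hz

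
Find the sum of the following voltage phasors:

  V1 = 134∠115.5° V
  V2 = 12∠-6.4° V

Step 1 — Convert each phasor to rectangular form:
  V1 = 134·(cos(115.5°) + j·sin(115.5°)) = -57.69 + j120.9 V
  V2 = 12·(cos(-6.4°) + j·sin(-6.4°)) = 11.93 - j1.338 V
Step 2 — Sum components: V_total = -45.76 + j119.6 V.
Step 3 — Convert to polar: |V_total| = 128.1 V, ∠V_total = 110.9°.

V_total = 128.1∠110.9° V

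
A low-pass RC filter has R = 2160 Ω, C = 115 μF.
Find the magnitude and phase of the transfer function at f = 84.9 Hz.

Step 1 — Angular frequency: ω = 2π·84.9 = 533.4 rad/s.
Step 2 — Transfer function: H(jω) = 1/(1 + jωRC).
Step 3 — Denominator: 1 + jωRC = 1 + j·533.4·2160·0.000115 = 1 + j132.5.
Step 4 — H = 5.695e-05 - j0.007546.
Step 5 — Magnitude: |H| = 0.007547 (-42.4 dB); phase: φ = -89.6°.

|H| = 0.007547 (-42.4 dB), φ = -89.6°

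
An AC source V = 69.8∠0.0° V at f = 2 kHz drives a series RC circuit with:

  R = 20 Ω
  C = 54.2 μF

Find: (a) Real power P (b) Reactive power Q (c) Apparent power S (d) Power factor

Step 1 — Angular frequency: ω = 2π·f = 2π·2000 = 1.257e+04 rad/s.
Step 2 — Component impedances:
  R: Z = R = 20 Ω
  C: Z = 1/(jωC) = -j/(ω·C) = 0 - j1.468 Ω
Step 3 — Series combination: Z_total = R + C = 20 - j1.468 Ω = 20.05∠-4.2° Ω.
Step 4 — Source phasor: V = 69.8∠0.0° V = 69.8 V.
Step 5 — Current: I = V / Z = 3.471 + j0.2548 A = 3.481∠4.2° A.
Step 6 — Complex power: S = V·I* = 242.3 - j17.79 VA.
Step 7 — Real power: P = Re(S) = 242.3 W.
Step 8 — Reactive power: Q = Im(S) = -17.79 VAR.
Step 9 — Apparent power: |S| = 242.9 VA.
Step 10 — Power factor: PF = P/|S| = 0.9973 (leading).

(a) P = 242.3 W  (b) Q = -17.79 VAR  (c) S = 242.9 VA  (d) PF = 0.9973 (leading)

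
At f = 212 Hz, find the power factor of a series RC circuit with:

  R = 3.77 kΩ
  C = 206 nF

Step 1 — Angular frequency: ω = 2π·f = 2π·212 = 1332 rad/s.
Step 2 — Component impedances:
  R: Z = R = 3770 Ω
  C: Z = 1/(jωC) = -j/(ω·C) = 0 - j3644 Ω
Step 3 — Series combination: Z_total = R + C = 3770 - j3644 Ω = 5243∠-44.0° Ω.
Step 4 — Power factor: PF = cos(φ) = Re(Z)/|Z| = 3770/5243.5 = 0.719.
Step 5 — Type: Im(Z) = -3644 ⇒ leading (phase φ = -44.0°).

PF = 0.719 (leading, φ = -44.0°)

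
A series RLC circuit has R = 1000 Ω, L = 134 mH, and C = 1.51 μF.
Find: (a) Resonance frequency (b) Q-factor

Step 1 — Resonance condition Im(Z)=0 gives ω₀ = 1/√(LC).
Step 2 — ω₀ = 1/√(0.134·1.51e-06) = 2223 rad/s.
Step 3 — f₀ = ω₀/(2π) = 353.8 Hz.
Step 4 — Series Q: Q = ω₀L/R = 2223·0.134/1000 = 0.2979.

(a) f₀ = 353.8 Hz  (b) Q = 0.2979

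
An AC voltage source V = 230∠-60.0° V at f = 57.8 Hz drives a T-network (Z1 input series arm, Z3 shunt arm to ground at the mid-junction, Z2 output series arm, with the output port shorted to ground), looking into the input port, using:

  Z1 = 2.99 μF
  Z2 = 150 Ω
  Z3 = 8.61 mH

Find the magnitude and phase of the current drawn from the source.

Step 1 — Angular frequency: ω = 2π·f = 2π·57.8 = 363.2 rad/s.
Step 2 — Component impedances:
  Z1: Z = 1/(jωC) = -j/(ω·C) = 0 - j920.9 Ω
  Z2: Z = R = 150 Ω
  Z3: Z = jωL = j·363.2·0.00861 = 0 + j3.127 Ω
Step 3 — With the output port shorted to ground, the output series arm Z2 runs from the junction to ground; the shunt arm Z3 also runs from the junction to ground. They appear in parallel: Z3 || Z2 = 0.06515 + j3.126 Ω.
Step 4 — Series with input arm Z1: Z_in = Z1 + (Z3 || Z2) = 0.06515 - j917.8 Ω = 917.8∠-90.0° Ω.
Step 5 — Source phasor: V = 230∠-60.0° V = 115 - j199.2 V.
Step 6 — Ohm's law: I = V / Z_total = (115 - j199.2) / (0.06515 - j917.8) = 0.217 + j0.1253 A.
Step 7 — Convert to polar: |I| = 0.2506 A, ∠I = 30.0°.

I = 0.2506∠30.0° A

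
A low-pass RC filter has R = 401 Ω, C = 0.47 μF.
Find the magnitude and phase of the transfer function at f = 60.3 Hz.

Step 1 — Angular frequency: ω = 2π·60.3 = 378.9 rad/s.
Step 2 — Transfer function: H(jω) = 1/(1 + jωRC).
Step 3 — Denominator: 1 + jωRC = 1 + j·378.9·401·4.7e-07 = 1 + j0.07141.
Step 4 — H = 0.9949 - j0.07104.
Step 5 — Magnitude: |H| = 0.9975 (-0.0 dB); phase: φ = -4.1°.

|H| = 0.9975 (-0.0 dB), φ = -4.1°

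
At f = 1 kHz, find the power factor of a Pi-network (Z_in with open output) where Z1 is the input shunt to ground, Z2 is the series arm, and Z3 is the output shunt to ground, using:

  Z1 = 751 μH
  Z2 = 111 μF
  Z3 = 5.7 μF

Step 1 — Angular frequency: ω = 2π·f = 2π·1000 = 6283 rad/s.
Step 2 — Component impedances:
  Z1: Z = jωL = j·6283·0.000751 = 0 + j4.719 Ω
  Z2: Z = 1/(jωC) = -j/(ω·C) = 0 - j1.434 Ω
  Z3: Z = 1/(jωC) = -j/(ω·C) = 0 - j27.92 Ω
Step 3 — With open output, the series arm Z2 and the output shunt Z3 appear in series to ground: Z2 + Z3 = 0 - j29.36 Ω.
Step 4 — Parallel with input shunt Z1: Z_in = Z1 || (Z2 + Z3) = 0 + j5.622 Ω = 5.622∠90.0° Ω.
Step 5 — Power factor: PF = cos(φ) = Re(Z)/|Z| = -0/5.622 = -0.
Step 6 — Type: Im(Z) = 5.622 ⇒ lagging (phase φ = 90.0°).

PF = -0 (lagging, φ = 90.0°)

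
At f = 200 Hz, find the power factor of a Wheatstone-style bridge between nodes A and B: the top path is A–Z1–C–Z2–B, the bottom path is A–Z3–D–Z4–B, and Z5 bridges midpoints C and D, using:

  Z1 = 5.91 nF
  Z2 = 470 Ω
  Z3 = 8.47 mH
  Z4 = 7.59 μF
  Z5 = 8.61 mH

Step 1 — Angular frequency: ω = 2π·f = 2π·200 = 1257 rad/s.
Step 2 — Component impedances:
  Z1: Z = 1/(jωC) = -j/(ω·C) = 0 - j1.346e+05 Ω
  Z2: Z = R = 470 Ω
  Z3: Z = jωL = j·1257·0.00847 = 0 + j10.64 Ω
  Z4: Z = 1/(jωC) = -j/(ω·C) = 0 - j104.8 Ω
  Z5: Z = jωL = j·1257·0.00861 = 0 + j10.82 Ω
Step 3 — Bridge requires nodal analysis (the Z5 bridge couples midpoints C and D, so the two paths cannot be reduced to a simple series/parallel combination). Setting node B to ground and injecting 1 A at node A, the 3-node admittance system at A, C, D solves to V_A = Z_AB = 22.49 - j89.7 Ω = 92.48∠-75.9° Ω.
Step 4 — Power factor: PF = cos(φ) = Re(Z)/|Z| = 22.49/92.48 = 0.2432.
Step 5 — Type: Im(Z) = -89.7 ⇒ leading (phase φ = -75.9°).

PF = 0.2432 (leading, φ = -75.9°)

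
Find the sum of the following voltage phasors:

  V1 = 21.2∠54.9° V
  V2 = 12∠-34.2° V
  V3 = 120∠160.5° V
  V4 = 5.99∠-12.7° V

Step 1 — Convert each phasor to rectangular form:
  V1 = 21.2·(cos(54.9°) + j·sin(54.9°)) = 12.19 + j17.34 V
  V2 = 12·(cos(-34.2°) + j·sin(-34.2°)) = 9.925 - j6.745 V
  V3 = 120·(cos(160.5°) + j·sin(160.5°)) = -113.1 + j40.06 V
  V4 = 5.99·(cos(-12.7°) + j·sin(-12.7°)) = 5.843 - j1.317 V
Step 2 — Sum components: V_total = -85.16 + j49.34 V.
Step 3 — Convert to polar: |V_total| = 98.42 V, ∠V_total = 149.9°.

V_total = 98.42∠149.9° V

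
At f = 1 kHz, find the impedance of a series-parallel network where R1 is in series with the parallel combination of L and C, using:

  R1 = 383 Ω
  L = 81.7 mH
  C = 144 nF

Step 1 — Angular frequency: ω = 2π·f = 2π·1000 = 6283 rad/s.
Step 2 — Component impedances:
  R1: Z = R = 383 Ω
  L: Z = jωL = j·6283·0.0817 = 0 + j513.3 Ω
  C: Z = 1/(jωC) = -j/(ω·C) = 0 - j1105 Ω
Step 3 — Parallel branch: L || C = 1/(1/L + 1/C) = 0 + j958.5 Ω.
Step 4 — Series with R1: Z_total = R1 + (L || C) = 383 + j958.5 Ω = 1032∠68.2° Ω.

Z = 383 + j958.5 Ω = 1032∠68.2° Ω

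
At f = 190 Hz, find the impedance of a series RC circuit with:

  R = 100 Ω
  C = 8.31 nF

Step 1 — Angular frequency: ω = 2π·f = 2π·190 = 1194 rad/s.
Step 2 — Component impedances:
  R: Z = R = 100 Ω
  C: Z = 1/(jωC) = -j/(ω·C) = 0 - j1.008e+05 Ω
Step 3 — Series combination: Z_total = R + C = 100 - j1.008e+05 Ω = 1.008e+05∠-89.9° Ω.

Z = 100 - j1.008e+05 Ω = 1.008e+05∠-89.9° Ω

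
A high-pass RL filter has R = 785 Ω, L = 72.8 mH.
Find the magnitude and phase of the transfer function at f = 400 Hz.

Step 1 — Angular frequency: ω = 2π·400 = 2513 rad/s.
Step 2 — Transfer function: H(jω) = jωL/(R + jωL).
Step 3 — Numerator jωL = j·183; denominator R + jωL = 785 + j183.
Step 4 — H = 0.05153 + j0.2211.
Step 5 — Magnitude: |H| = 0.227 (-12.9 dB); phase: φ = 76.9°.

|H| = 0.227 (-12.9 dB), φ = 76.9°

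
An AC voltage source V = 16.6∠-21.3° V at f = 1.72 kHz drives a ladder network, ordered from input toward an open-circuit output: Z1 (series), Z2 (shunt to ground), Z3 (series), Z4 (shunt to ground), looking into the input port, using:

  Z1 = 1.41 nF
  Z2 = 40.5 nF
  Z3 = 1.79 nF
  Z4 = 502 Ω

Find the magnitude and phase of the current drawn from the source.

Step 1 — Angular frequency: ω = 2π·f = 2π·1720 = 1.081e+04 rad/s.
Step 2 — Component impedances:
  Z1: Z = 1/(jωC) = -j/(ω·C) = 0 - j6.563e+04 Ω
  Z2: Z = 1/(jωC) = -j/(ω·C) = 0 - j2285 Ω
  Z3: Z = 1/(jωC) = -j/(ω·C) = 0 - j5.169e+04 Ω
  Z4: Z = R = 502 Ω
Step 3 — Ladder network (open output): work backward from the far end, alternating series and parallel combinations. Z_in = 0.8993 - j6.781e+04 Ω = 6.781e+04∠-90.0° Ω.
Step 4 — Source phasor: V = 16.6∠-21.3° V = 15.47 - j6.03 V.
Step 5 — Ohm's law: I = V / Z_total = (15.47 - j6.03) / (0.8993 - j6.781e+04) = 8.892e-05 + j0.0002281 A.
Step 6 — Convert to polar: |I| = 0.0002448 A, ∠I = 68.7°.

I = 0.0002448∠68.7° A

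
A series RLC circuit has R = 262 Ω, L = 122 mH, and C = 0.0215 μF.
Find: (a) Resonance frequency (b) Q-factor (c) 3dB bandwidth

Step 1 — Resonance condition Im(Z)=0 gives ω₀ = 1/√(LC).
Step 2 — ω₀ = 1/√(0.122·2.15e-08) = 1.953e+04 rad/s.
Step 3 — f₀ = ω₀/(2π) = 3108 Hz.
Step 4 — Series Q: Q = ω₀L/R = 1.953e+04·0.122/262 = 9.092.
Step 5 — 3dB bandwidth: Δω = ω₀/Q = 2148 rad/s; BW = Δω/(2π) = 341.8 Hz.

(a) f₀ = 3108 Hz  (b) Q = 9.092  (c) BW = 341.8 Hz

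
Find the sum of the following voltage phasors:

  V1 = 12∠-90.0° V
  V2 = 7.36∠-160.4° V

Step 1 — Convert each phasor to rectangular form:
  V1 = 12·(cos(-90.0°) + j·sin(-90.0°)) = 0 - j12 V
  V2 = 7.36·(cos(-160.4°) + j·sin(-160.4°)) = -6.934 - j2.469 V
Step 2 — Sum components: V_total = -6.934 - j14.47 V.
Step 3 — Convert to polar: |V_total| = 16.04 V, ∠V_total = -115.6°.

V_total = 16.04∠-115.6° V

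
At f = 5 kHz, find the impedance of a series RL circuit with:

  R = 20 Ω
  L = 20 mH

Step 1 — Angular frequency: ω = 2π·f = 2π·5000 = 3.142e+04 rad/s.
Step 2 — Component impedances:
  R: Z = R = 20 Ω
  L: Z = jωL = j·3.142e+04·0.02 = 0 + j628.3 Ω
Step 3 — Series combination: Z_total = R + L = 20 + j628.3 Ω = 628.6∠88.2° Ω.

Z = 20 + j628.3 Ω = 628.6∠88.2° Ω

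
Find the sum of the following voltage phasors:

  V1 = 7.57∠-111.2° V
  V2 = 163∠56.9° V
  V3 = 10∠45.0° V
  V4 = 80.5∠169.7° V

Step 1 — Convert each phasor to rectangular form:
  V1 = 7.57·(cos(-111.2°) + j·sin(-111.2°)) = -2.737 - j7.058 V
  V2 = 163·(cos(56.9°) + j·sin(56.9°)) = 89.01 + j136.5 V
  V3 = 10·(cos(45.0°) + j·sin(45.0°)) = 7.071 + j7.071 V
  V4 = 80.5·(cos(169.7°) + j·sin(169.7°)) = -79.2 + j14.39 V
Step 2 — Sum components: V_total = 14.15 + j151 V.
Step 3 — Convert to polar: |V_total| = 151.6 V, ∠V_total = 84.6°.

V_total = 151.6∠84.6° V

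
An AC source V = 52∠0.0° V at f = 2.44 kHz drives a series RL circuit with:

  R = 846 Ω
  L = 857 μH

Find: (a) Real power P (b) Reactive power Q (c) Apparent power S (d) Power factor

Step 1 — Angular frequency: ω = 2π·f = 2π·2440 = 1.533e+04 rad/s.
Step 2 — Component impedances:
  R: Z = R = 846 Ω
  L: Z = jωL = j·1.533e+04·0.000857 = 0 + j13.14 Ω
Step 3 — Series combination: Z_total = R + L = 846 + j13.14 Ω = 846.1∠0.9° Ω.
Step 4 — Source phasor: V = 52∠0.0° V = 52 V.
Step 5 — Current: I = V / Z = 0.06145 - j0.0009544 A = 0.06146∠-0.9° A.
Step 6 — Complex power: S = V·I* = 3.195 + j0.04963 VA.
Step 7 — Real power: P = Re(S) = 3.195 W.
Step 8 — Reactive power: Q = Im(S) = 0.04963 VAR.
Step 9 — Apparent power: |S| = 3.196 VA.
Step 10 — Power factor: PF = P/|S| = 0.9999 (lagging).

(a) P = 3.195 W  (b) Q = 0.04963 VAR  (c) S = 3.196 VA  (d) PF = 0.9999 (lagging)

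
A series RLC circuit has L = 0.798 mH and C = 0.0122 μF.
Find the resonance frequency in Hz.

Step 1 — Resonance condition Im(Z)=0 gives ω₀ = 1/√(LC).
Step 2 — ω₀ = 1/√(0.000798·1.22e-08) = 3.205e+05 rad/s.
Step 3 — f₀ = ω₀/(2π) = 5.101e+04 Hz.

f₀ = 5.101e+04 Hz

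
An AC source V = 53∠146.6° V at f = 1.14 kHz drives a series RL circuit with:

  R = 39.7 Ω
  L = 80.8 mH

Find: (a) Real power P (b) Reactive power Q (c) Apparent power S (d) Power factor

Step 1 — Angular frequency: ω = 2π·f = 2π·1140 = 7163 rad/s.
Step 2 — Component impedances:
  R: Z = R = 39.7 Ω
  L: Z = jωL = j·7163·0.0808 = 0 + j578.8 Ω
Step 3 — Series combination: Z_total = R + L = 39.7 + j578.8 Ω = 580.1∠86.1° Ω.
Step 4 — Source phasor: V = 53∠146.6° V = -44.25 + j29.18 V.
Step 5 — Current: I = V / Z = 0.04495 + j0.07954 A = 0.09136∠60.5° A.
Step 6 — Complex power: S = V·I* = 0.3314 + j4.831 VA.
Step 7 — Real power: P = Re(S) = 0.3314 W.
Step 8 — Reactive power: Q = Im(S) = 4.831 VAR.
Step 9 — Apparent power: |S| = 4.842 VA.
Step 10 — Power factor: PF = P/|S| = 0.06843 (lagging).

(a) P = 0.3314 W  (b) Q = 4.831 VAR  (c) S = 4.842 VA  (d) PF = 0.06843 (lagging)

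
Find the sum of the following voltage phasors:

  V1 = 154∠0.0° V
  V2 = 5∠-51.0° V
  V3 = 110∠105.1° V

Step 1 — Convert each phasor to rectangular form:
  V1 = 154·(cos(0.0°) + j·sin(0.0°)) = 154 V
  V2 = 5·(cos(-51.0°) + j·sin(-51.0°)) = 3.147 - j3.886 V
  V3 = 110·(cos(105.1°) + j·sin(105.1°)) = -28.66 + j106.2 V
Step 2 — Sum components: V_total = 128.5 + j102.3 V.
Step 3 — Convert to polar: |V_total| = 164.3 V, ∠V_total = 38.5°.

V_total = 164.3∠38.5° V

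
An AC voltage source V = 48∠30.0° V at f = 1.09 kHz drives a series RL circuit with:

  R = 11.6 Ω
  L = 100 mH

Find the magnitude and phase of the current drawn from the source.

Step 1 — Angular frequency: ω = 2π·f = 2π·1090 = 6849 rad/s.
Step 2 — Component impedances:
  R: Z = R = 11.6 Ω
  L: Z = jωL = j·6849·0.1 = 0 + j684.9 Ω
Step 3 — Series combination: Z_total = R + L = 11.6 + j684.9 Ω = 685∠89.0° Ω.
Step 4 — Source phasor: V = 48∠30.0° V = 41.57 + j24 V.
Step 5 — Ohm's law: I = V / Z_total = (41.57 + j24) / (11.6 + j684.9) = 0.03606 - j0.06009 A.
Step 6 — Convert to polar: |I| = 0.07008 A, ∠I = -59.0°.

I = 0.07008∠-59.0° A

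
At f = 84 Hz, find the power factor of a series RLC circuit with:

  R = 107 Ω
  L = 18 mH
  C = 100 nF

Step 1 — Angular frequency: ω = 2π·f = 2π·84 = 527.8 rad/s.
Step 2 — Component impedances:
  R: Z = R = 107 Ω
  L: Z = jωL = j·527.8·0.018 = 0 + j9.5 Ω
  C: Z = 1/(jωC) = -j/(ω·C) = 0 - j1.895e+04 Ω
Step 3 — Series combination: Z_total = R + L + C = 107 - j1.894e+04 Ω = 1.894e+04∠-89.7° Ω.
Step 4 — Power factor: PF = cos(φ) = Re(Z)/|Z| = 107/18938 = 0.00565.
Step 5 — Type: Im(Z) = -1.894e+04 ⇒ leading (phase φ = -89.7°).

PF = 0.00565 (leading, φ = -89.7°)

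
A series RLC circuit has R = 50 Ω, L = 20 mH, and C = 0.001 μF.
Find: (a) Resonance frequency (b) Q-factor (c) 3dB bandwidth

Step 1 — Resonance condition Im(Z)=0 gives ω₀ = 1/√(LC).
Step 2 — ω₀ = 1/√(0.02·1e-09) = 2.236e+05 rad/s.
Step 3 — f₀ = ω₀/(2π) = 3.559e+04 Hz.
Step 4 — Series Q: Q = ω₀L/R = 2.236e+05·0.02/50 = 89.44.
Step 5 — 3dB bandwidth: Δω = ω₀/Q = 2500 rad/s; BW = Δω/(2π) = 397.9 Hz.

(a) f₀ = 3.559e+04 Hz  (b) Q = 89.44  (c) BW = 397.9 Hz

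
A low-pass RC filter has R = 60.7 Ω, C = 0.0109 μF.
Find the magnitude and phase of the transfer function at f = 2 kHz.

Step 1 — Angular frequency: ω = 2π·2000 = 1.257e+04 rad/s.
Step 2 — Transfer function: H(jω) = 1/(1 + jωRC).
Step 3 — Denominator: 1 + jωRC = 1 + j·1.257e+04·60.7·1.09e-08 = 1 + j0.008314.
Step 4 — H = 0.9999 - j0.008314.
Step 5 — Magnitude: |H| = 1 (-0.0 dB); phase: φ = -0.5°.

|H| = 1 (-0.0 dB), φ = -0.5°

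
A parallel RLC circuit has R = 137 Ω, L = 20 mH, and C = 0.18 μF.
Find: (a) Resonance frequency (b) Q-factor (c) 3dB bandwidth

Step 1 — Resonance: ω₀ = 1/√(LC) = 1/√(0.02·1.8e-07) = 1.667e+04 rad/s.
Step 2 — f₀ = ω₀/(2π) = 2653 Hz.
Step 3 — Parallel Q: Q = R/(ω₀L) = 137/(1.667e+04·0.02) = 0.411.
Step 4 — Bandwidth: Δω = ω₀/Q = 4.055e+04 rad/s; BW = Δω/(2π) = 6454 Hz.

(a) f₀ = 2653 Hz  (b) Q = 0.411  (c) BW = 6454 Hz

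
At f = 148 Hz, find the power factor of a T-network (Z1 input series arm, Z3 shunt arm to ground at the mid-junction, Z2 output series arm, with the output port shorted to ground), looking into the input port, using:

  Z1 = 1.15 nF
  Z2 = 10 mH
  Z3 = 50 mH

Step 1 — Angular frequency: ω = 2π·f = 2π·148 = 929.9 rad/s.
Step 2 — Component impedances:
  Z1: Z = 1/(jωC) = -j/(ω·C) = 0 - j9.351e+05 Ω
  Z2: Z = jωL = j·929.9·0.01 = 0 + j9.299 Ω
  Z3: Z = jωL = j·929.9·0.05 = 0 + j46.5 Ω
Step 3 — With the output port shorted to ground, the output series arm Z2 runs from the junction to ground; the shunt arm Z3 also runs from the junction to ground. They appear in parallel: Z3 || Z2 = 0 + j7.749 Ω.
Step 4 — Series with input arm Z1: Z_in = Z1 + (Z3 || Z2) = 0 - j9.351e+05 Ω = 9.351e+05∠-90.0° Ω.
Step 5 — Power factor: PF = cos(φ) = Re(Z)/|Z| = 0/9.351e+05 = 0.
Step 6 — Type: Im(Z) = -9.351e+05 ⇒ leading (phase φ = -90.0°).

PF = 0 (leading, φ = -90.0°)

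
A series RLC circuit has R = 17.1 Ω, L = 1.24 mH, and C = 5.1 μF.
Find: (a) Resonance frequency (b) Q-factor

Step 1 — Resonance condition Im(Z)=0 gives ω₀ = 1/√(LC).
Step 2 — ω₀ = 1/√(0.00124·5.1e-06) = 1.257e+04 rad/s.
Step 3 — f₀ = ω₀/(2π) = 2001 Hz.
Step 4 — Series Q: Q = ω₀L/R = 1.257e+04·0.00124/17.1 = 0.9119.

(a) f₀ = 2001 Hz  (b) Q = 0.9119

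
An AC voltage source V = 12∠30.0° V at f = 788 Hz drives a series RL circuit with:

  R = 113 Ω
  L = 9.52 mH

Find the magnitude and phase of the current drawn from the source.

Step 1 — Angular frequency: ω = 2π·f = 2π·788 = 4951 rad/s.
Step 2 — Component impedances:
  R: Z = R = 113 Ω
  L: Z = jωL = j·4951·0.00952 = 0 + j47.13 Ω
Step 3 — Series combination: Z_total = R + L = 113 + j47.13 Ω = 122.4∠22.6° Ω.
Step 4 — Source phasor: V = 12∠30.0° V = 10.39 + j6 V.
Step 5 — Ohm's law: I = V / Z_total = (10.39 + j6) / (113 + j47.13) = 0.0972 + j0.01255 A.
Step 6 — Convert to polar: |I| = 0.09801 A, ∠I = 7.4°.

I = 0.09801∠7.4° A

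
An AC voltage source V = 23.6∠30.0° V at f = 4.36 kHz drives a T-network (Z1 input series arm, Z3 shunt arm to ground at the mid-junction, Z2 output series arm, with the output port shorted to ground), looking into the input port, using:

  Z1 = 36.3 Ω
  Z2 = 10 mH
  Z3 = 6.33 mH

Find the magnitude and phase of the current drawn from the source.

Step 1 — Angular frequency: ω = 2π·f = 2π·4360 = 2.739e+04 rad/s.
Step 2 — Component impedances:
  Z1: Z = R = 36.3 Ω
  Z2: Z = jωL = j·2.739e+04·0.01 = 0 + j273.9 Ω
  Z3: Z = jωL = j·2.739e+04·0.00633 = 0 + j173.4 Ω
Step 3 — With the output port shorted to ground, the output series arm Z2 runs from the junction to ground; the shunt arm Z3 also runs from the junction to ground. They appear in parallel: Z3 || Z2 = 0 + j106.2 Ω.
Step 4 — Series with input arm Z1: Z_in = Z1 + (Z3 || Z2) = 36.3 + j106.2 Ω = 112.2∠71.1° Ω.
Step 5 — Source phasor: V = 23.6∠30.0° V = 20.44 + j11.8 V.
Step 6 — Ohm's law: I = V / Z_total = (20.44 + j11.8) / (36.3 + j106.2) = 0.1584 - j0.1383 A.
Step 7 — Convert to polar: |I| = 0.2103 A, ∠I = -41.1°.

I = 0.2103∠-41.1° A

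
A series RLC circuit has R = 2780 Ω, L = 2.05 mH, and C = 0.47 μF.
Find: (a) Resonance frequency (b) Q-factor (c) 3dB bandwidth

Step 1 — Resonance: ω₀ = 1/√(LC) = 1/√(0.00205·4.7e-07) = 3.222e+04 rad/s.
Step 2 — f₀ = ω₀/(2π) = 5127 Hz.
Step 3 — Series Q: Q = ω₀L/R = 3.222e+04·0.00205/2780 = 0.02376.
Step 4 — Bandwidth: Δω = ω₀/Q = 1.356e+06 rad/s; BW = Δω/(2π) = 2.158e+05 Hz.

(a) f₀ = 5127 Hz  (b) Q = 0.02376  (c) BW = 2.158e+05 Hz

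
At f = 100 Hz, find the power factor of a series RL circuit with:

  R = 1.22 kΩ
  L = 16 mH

Step 1 — Angular frequency: ω = 2π·f = 2π·100 = 628.3 rad/s.
Step 2 — Component impedances:
  R: Z = R = 1220 Ω
  L: Z = jωL = j·628.3·0.016 = 0 + j10.05 Ω
Step 3 — Series combination: Z_total = R + L = 1220 + j10.05 Ω = 1220∠0.5° Ω.
Step 4 — Power factor: PF = cos(φ) = Re(Z)/|Z| = 1220/1220 = 1.
Step 5 — Type: Im(Z) = 10.05 ⇒ lagging (phase φ = 0.5°).

PF = 1 (lagging, φ = 0.5°)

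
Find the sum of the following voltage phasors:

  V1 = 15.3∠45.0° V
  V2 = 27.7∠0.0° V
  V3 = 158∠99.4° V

Step 1 — Convert each phasor to rectangular form:
  V1 = 15.3·(cos(45.0°) + j·sin(45.0°)) = 10.82 + j10.82 V
  V2 = 27.7·(cos(0.0°) + j·sin(0.0°)) = 27.7 V
  V3 = 158·(cos(99.4°) + j·sin(99.4°)) = -25.81 + j155.9 V
Step 2 — Sum components: V_total = 12.71 + j166.7 V.
Step 3 — Convert to polar: |V_total| = 167.2 V, ∠V_total = 85.6°.

V_total = 167.2∠85.6° V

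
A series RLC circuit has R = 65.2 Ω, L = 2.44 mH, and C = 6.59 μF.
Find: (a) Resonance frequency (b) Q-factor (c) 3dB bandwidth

Step 1 — Resonance condition Im(Z)=0 gives ω₀ = 1/√(LC).
Step 2 — ω₀ = 1/√(0.00244·6.59e-06) = 7886 rad/s.
Step 3 — f₀ = ω₀/(2π) = 1255 Hz.
Step 4 — Series Q: Q = ω₀L/R = 7886·0.00244/65.2 = 0.2951.
Step 5 — 3dB bandwidth: Δω = ω₀/Q = 2.672e+04 rad/s; BW = Δω/(2π) = 4253 Hz.

(a) f₀ = 1255 Hz  (b) Q = 0.2951  (c) BW = 4253 Hz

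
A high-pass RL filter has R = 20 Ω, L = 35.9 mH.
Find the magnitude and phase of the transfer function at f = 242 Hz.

Step 1 — Angular frequency: ω = 2π·242 = 1521 rad/s.
Step 2 — Transfer function: H(jω) = jωL/(R + jωL).
Step 3 — Numerator jωL = j·54.59; denominator R + jωL = 20 + j54.59.
Step 4 — H = 0.8816 + j0.323.
Step 5 — Magnitude: |H| = 0.939 (-0.5 dB); phase: φ = 20.1°.

|H| = 0.939 (-0.5 dB), φ = 20.1°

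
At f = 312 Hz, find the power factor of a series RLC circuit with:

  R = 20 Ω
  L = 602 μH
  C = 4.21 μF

Step 1 — Angular frequency: ω = 2π·f = 2π·312 = 1960 rad/s.
Step 2 — Component impedances:
  R: Z = R = 20 Ω
  L: Z = jωL = j·1960·0.000602 = 0 + j1.18 Ω
  C: Z = 1/(jωC) = -j/(ω·C) = 0 - j121.2 Ω
Step 3 — Series combination: Z_total = R + L + C = 20 - j120 Ω = 121.6∠-80.5° Ω.
Step 4 — Power factor: PF = cos(φ) = Re(Z)/|Z| = 20/121.64 = 0.1644.
Step 5 — Type: Im(Z) = -120 ⇒ leading (phase φ = -80.5°).

PF = 0.1644 (leading, φ = -80.5°)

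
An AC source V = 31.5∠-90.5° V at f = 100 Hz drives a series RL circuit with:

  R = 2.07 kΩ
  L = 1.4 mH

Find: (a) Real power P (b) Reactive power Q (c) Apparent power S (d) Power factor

Step 1 — Angular frequency: ω = 2π·f = 2π·100 = 628.3 rad/s.
Step 2 — Component impedances:
  R: Z = R = 2070 Ω
  L: Z = jωL = j·628.3·0.0014 = 0 + j0.8796 Ω
Step 3 — Series combination: Z_total = R + L = 2070 + j0.8796 Ω = 2070∠0.0° Ω.
Step 4 — Source phasor: V = 31.5∠-90.5° V = -0.2749 - j31.5 V.
Step 5 — Current: I = V / Z = -0.0001393 - j0.01522 A = 0.01522∠-90.5° A.
Step 6 — Complex power: S = V·I* = 0.4793 + j0.0002037 VA.
Step 7 — Real power: P = Re(S) = 0.4793 W.
Step 8 — Reactive power: Q = Im(S) = 0.0002037 VAR.
Step 9 — Apparent power: |S| = 0.4793 VA.
Step 10 — Power factor: PF = P/|S| = 1 (lagging).

(a) P = 0.4793 W  (b) Q = 0.0002037 VAR  (c) S = 0.4793 VA  (d) PF = 1 (lagging)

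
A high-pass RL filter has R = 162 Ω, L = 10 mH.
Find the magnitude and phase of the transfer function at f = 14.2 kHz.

Step 1 — Angular frequency: ω = 2π·1.42e+04 = 8.922e+04 rad/s.
Step 2 — Transfer function: H(jω) = jωL/(R + jωL).
Step 3 — Numerator jωL = j·892.2; denominator R + jωL = 162 + j892.2.
Step 4 — H = 0.9681 + j0.1758.
Step 5 — Magnitude: |H| = 0.9839 (-0.1 dB); phase: φ = 10.3°.

|H| = 0.9839 (-0.1 dB), φ = 10.3°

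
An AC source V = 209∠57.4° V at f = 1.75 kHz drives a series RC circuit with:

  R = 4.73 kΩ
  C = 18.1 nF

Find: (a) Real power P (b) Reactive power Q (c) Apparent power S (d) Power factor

Step 1 — Angular frequency: ω = 2π·f = 2π·1750 = 1.1e+04 rad/s.
Step 2 — Component impedances:
  R: Z = R = 4730 Ω
  C: Z = 1/(jωC) = -j/(ω·C) = 0 - j5025 Ω
Step 3 — Series combination: Z_total = R + C = 4730 - j5025 Ω = 6901∠-46.7° Ω.
Step 4 — Source phasor: V = 209∠57.4° V = 112.6 + j176.1 V.
Step 5 — Current: I = V / Z = -0.007394 + j0.02937 A = 0.03029∠104.1° A.
Step 6 — Complex power: S = V·I* = 4.339 - j4.609 VA.
Step 7 — Real power: P = Re(S) = 4.339 W.
Step 8 — Reactive power: Q = Im(S) = -4.609 VAR.
Step 9 — Apparent power: |S| = 6.33 VA.
Step 10 — Power factor: PF = P/|S| = 0.6854 (leading).

(a) P = 4.339 W  (b) Q = -4.609 VAR  (c) S = 6.33 VA  (d) PF = 0.6854 (leading)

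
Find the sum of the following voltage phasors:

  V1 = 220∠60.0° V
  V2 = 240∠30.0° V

Step 1 — Convert each phasor to rectangular form:
  V1 = 220·(cos(60.0°) + j·sin(60.0°)) = 110 + j190.5 V
  V2 = 240·(cos(30.0°) + j·sin(30.0°)) = 207.8 + j120 V
Step 2 — Sum components: V_total = 317.8 + j310.5 V.
Step 3 — Convert to polar: |V_total| = 444.4 V, ∠V_total = 44.3°.

V_total = 444.4∠44.3° V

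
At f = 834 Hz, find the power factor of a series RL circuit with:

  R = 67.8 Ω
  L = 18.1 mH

Step 1 — Angular frequency: ω = 2π·f = 2π·834 = 5240 rad/s.
Step 2 — Component impedances:
  R: Z = R = 67.8 Ω
  L: Z = jωL = j·5240·0.0181 = 0 + j94.85 Ω
Step 3 — Series combination: Z_total = R + L = 67.8 + j94.85 Ω = 116.6∠54.4° Ω.
Step 4 — Power factor: PF = cos(φ) = Re(Z)/|Z| = 67.8/116.6 = 0.5815.
Step 5 — Type: Im(Z) = 94.85 ⇒ lagging (phase φ = 54.4°).

PF = 0.5815 (lagging, φ = 54.4°)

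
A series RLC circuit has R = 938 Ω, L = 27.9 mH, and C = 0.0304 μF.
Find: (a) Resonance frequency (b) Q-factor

Step 1 — Resonance condition Im(Z)=0 gives ω₀ = 1/√(LC).
Step 2 — ω₀ = 1/√(0.0279·3.04e-08) = 3.434e+04 rad/s.
Step 3 — f₀ = ω₀/(2π) = 5465 Hz.
Step 4 — Series Q: Q = ω₀L/R = 3.434e+04·0.0279/938 = 1.021.

(a) f₀ = 5465 Hz  (b) Q = 1.021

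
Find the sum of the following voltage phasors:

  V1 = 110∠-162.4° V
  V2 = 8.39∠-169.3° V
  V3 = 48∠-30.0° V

Step 1 — Convert each phasor to rectangular form:
  V1 = 110·(cos(-162.4°) + j·sin(-162.4°)) = -104.9 - j33.26 V
  V2 = 8.39·(cos(-169.3°) + j·sin(-169.3°)) = -8.244 - j1.558 V
  V3 = 48·(cos(-30.0°) + j·sin(-30.0°)) = 41.57 - j24 V
Step 2 — Sum components: V_total = -71.53 - j58.82 V.
Step 3 — Convert to polar: |V_total| = 92.6 V, ∠V_total = -140.6°.

V_total = 92.6∠-140.6° V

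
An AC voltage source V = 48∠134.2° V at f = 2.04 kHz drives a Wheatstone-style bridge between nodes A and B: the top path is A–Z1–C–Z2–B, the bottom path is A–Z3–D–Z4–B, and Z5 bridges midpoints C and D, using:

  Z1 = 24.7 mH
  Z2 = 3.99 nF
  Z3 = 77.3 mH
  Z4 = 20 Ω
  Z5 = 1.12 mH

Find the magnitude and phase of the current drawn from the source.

Step 1 — Angular frequency: ω = 2π·f = 2π·2040 = 1.282e+04 rad/s.
Step 2 — Component impedances:
  Z1: Z = jωL = j·1.282e+04·0.0247 = 0 + j316.6 Ω
  Z2: Z = 1/(jωC) = -j/(ω·C) = 0 - j1.955e+04 Ω
  Z3: Z = jωL = j·1.282e+04·0.0773 = 0 + j990.8 Ω
  Z4: Z = R = 20 Ω
  Z5: Z = jωL = j·1.282e+04·0.00112 = 0 + j14.36 Ω
Step 3 — Bridge requires nodal analysis (the Z5 bridge couples midpoints C and D, so the two paths cannot be reduced to a simple series/parallel combination). Setting node B to ground and injecting 1 A at node A, the 3-node admittance system at A, C, D solves to V_A = Z_AB = 20.02 + j248.1 Ω = 248.9∠85.4° Ω.
Step 4 — Source phasor: V = 48∠134.2° V = -33.46 + j34.41 V.
Step 5 — Ohm's law: I = V / Z_total = (-33.46 + j34.41) / (20.02 + j248.1) = 0.127 + j0.1451 A.
Step 6 — Convert to polar: |I| = 0.1929 A, ∠I = 48.8°.

I = 0.1929∠48.8° A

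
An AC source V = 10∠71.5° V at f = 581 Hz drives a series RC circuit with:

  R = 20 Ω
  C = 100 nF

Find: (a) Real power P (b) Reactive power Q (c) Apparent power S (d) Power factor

Step 1 — Angular frequency: ω = 2π·f = 2π·581 = 3651 rad/s.
Step 2 — Component impedances:
  R: Z = R = 20 Ω
  C: Z = 1/(jωC) = -j/(ω·C) = 0 - j2739 Ω
Step 3 — Series combination: Z_total = R + C = 20 - j2739 Ω = 2739∠-89.6° Ω.
Step 4 — Source phasor: V = 10∠71.5° V = 3.173 + j9.483 V.
Step 5 — Current: I = V / Z = -0.003453 + j0.001184 A = 0.00365∠161.1° A.
Step 6 — Complex power: S = V·I* = 0.0002665 - j0.0365 VA.
Step 7 — Real power: P = Re(S) = 0.0002665 W.
Step 8 — Reactive power: Q = Im(S) = -0.0365 VAR.
Step 9 — Apparent power: |S| = 0.0365 VA.
Step 10 — Power factor: PF = P/|S| = 0.007301 (leading).

(a) P = 0.0002665 W  (b) Q = -0.0365 VAR  (c) S = 0.0365 VA  (d) PF = 0.007301 (leading)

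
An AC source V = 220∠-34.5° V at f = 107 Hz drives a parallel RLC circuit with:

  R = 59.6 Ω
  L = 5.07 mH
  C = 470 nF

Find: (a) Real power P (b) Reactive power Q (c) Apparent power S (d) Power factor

Step 1 — Angular frequency: ω = 2π·f = 2π·107 = 672.3 rad/s.
Step 2 — Component impedances:
  R: Z = R = 59.6 Ω
  L: Z = jωL = j·672.3·0.00507 = 0 + j3.409 Ω
  C: Z = 1/(jωC) = -j/(ω·C) = 0 - j3165 Ω
Step 3 — Parallel combination: 1/Z_total = 1/R + 1/L + 1/C; Z_total = 0.1947 + j3.401 Ω = 3.407∠86.7° Ω.
Step 4 — Source phasor: V = 220∠-34.5° V = 181.3 - j124.6 V.
Step 5 — Current: I = V / Z = -33.48 - j55.23 A = 64.58∠-121.2° A.
Step 6 — Complex power: S = V·I* = 812.1 + j1.418e+04 VA.
Step 7 — Real power: P = Re(S) = 812.1 W.
Step 8 — Reactive power: Q = Im(S) = 1.418e+04 VAR.
Step 9 — Apparent power: |S| = 1.421e+04 VA.
Step 10 — Power factor: PF = P/|S| = 0.05716 (lagging).

(a) P = 812.1 W  (b) Q = 1.418e+04 VAR  (c) S = 1.421e+04 VA  (d) PF = 0.05716 (lagging)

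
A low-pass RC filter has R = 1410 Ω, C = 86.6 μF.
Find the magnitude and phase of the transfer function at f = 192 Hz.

Step 1 — Angular frequency: ω = 2π·192 = 1206 rad/s.
Step 2 — Transfer function: H(jω) = 1/(1 + jωRC).
Step 3 — Denominator: 1 + jωRC = 1 + j·1206·1410·8.66e-05 = 1 + j147.3.
Step 4 — H = 4.608e-05 - j0.006788.
Step 5 — Magnitude: |H| = 0.006788 (-43.4 dB); phase: φ = -89.6°.

|H| = 0.006788 (-43.4 dB), φ = -89.6°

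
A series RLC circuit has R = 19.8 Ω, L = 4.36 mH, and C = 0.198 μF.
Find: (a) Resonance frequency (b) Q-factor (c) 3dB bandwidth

Step 1 — Resonance: ω₀ = 1/√(LC) = 1/√(0.00436·1.98e-07) = 3.403e+04 rad/s.
Step 2 — f₀ = ω₀/(2π) = 5417 Hz.
Step 3 — Series Q: Q = ω₀L/R = 3.403e+04·0.00436/19.8 = 7.495.
Step 4 — Bandwidth: Δω = ω₀/Q = 4541 rad/s; BW = Δω/(2π) = 722.8 Hz.

(a) f₀ = 5417 Hz  (b) Q = 7.495  (c) BW = 722.8 Hz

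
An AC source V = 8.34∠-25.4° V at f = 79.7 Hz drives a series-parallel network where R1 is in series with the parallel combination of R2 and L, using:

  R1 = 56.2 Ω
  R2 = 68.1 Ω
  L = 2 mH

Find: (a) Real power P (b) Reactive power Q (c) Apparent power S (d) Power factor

Step 1 — Angular frequency: ω = 2π·f = 2π·79.7 = 500.8 rad/s.
Step 2 — Component impedances:
  R1: Z = R = 56.2 Ω
  R2: Z = R = 68.1 Ω
  L: Z = jωL = j·500.8·0.002 = 0 + j1.002 Ω
Step 3 — Parallel branch: R2 || L = 1/(1/R2 + 1/L) = 0.01473 + j1.001 Ω.
Step 4 — Series with R1: Z_total = R1 + (R2 || L) = 56.21 + j1.001 Ω = 56.22∠1.0° Ω.
Step 5 — Source phasor: V = 8.34∠-25.4° V = 7.534 - j3.577 V.
Step 6 — Current: I = V / Z = 0.1328 - j0.066 A = 0.1483∠-26.4° A.
Step 7 — Complex power: S = V·I* = 1.237 + j0.02203 VA.
Step 8 — Real power: P = Re(S) = 1.237 W.
Step 9 — Reactive power: Q = Im(S) = 0.02203 VAR.
Step 10 — Apparent power: |S| = 1.237 VA.
Step 11 — Power factor: PF = P/|S| = 0.9998 (lagging).

(a) P = 1.237 W  (b) Q = 0.02203 VAR  (c) S = 1.237 VA  (d) PF = 0.9998 (lagging)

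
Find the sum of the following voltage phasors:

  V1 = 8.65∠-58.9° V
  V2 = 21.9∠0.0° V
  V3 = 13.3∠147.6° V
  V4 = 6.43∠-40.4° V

Step 1 — Convert each phasor to rectangular form:
  V1 = 8.65·(cos(-58.9°) + j·sin(-58.9°)) = 4.468 - j7.407 V
  V2 = 21.9·(cos(0.0°) + j·sin(0.0°)) = 21.9 V
  V3 = 13.3·(cos(147.6°) + j·sin(147.6°)) = -11.23 + j7.126 V
  V4 = 6.43·(cos(-40.4°) + j·sin(-40.4°)) = 4.897 - j4.167 V
Step 2 — Sum components: V_total = 20.04 - j4.448 V.
Step 3 — Convert to polar: |V_total| = 20.52 V, ∠V_total = -12.5°.

V_total = 20.52∠-12.5° V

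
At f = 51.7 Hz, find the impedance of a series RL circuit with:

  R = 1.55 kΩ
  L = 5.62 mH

Step 1 — Angular frequency: ω = 2π·f = 2π·51.7 = 324.8 rad/s.
Step 2 — Component impedances:
  R: Z = R = 1550 Ω
  L: Z = jωL = j·324.8·0.00562 = 0 + j1.826 Ω
Step 3 — Series combination: Z_total = R + L = 1550 + j1.826 Ω = 1550∠0.1° Ω.

Z = 1550 + j1.826 Ω = 1550∠0.1° Ω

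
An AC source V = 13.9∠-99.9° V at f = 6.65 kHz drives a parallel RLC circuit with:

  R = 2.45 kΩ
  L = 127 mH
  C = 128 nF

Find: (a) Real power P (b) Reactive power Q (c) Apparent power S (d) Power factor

Step 1 — Angular frequency: ω = 2π·f = 2π·6650 = 4.178e+04 rad/s.
Step 2 — Component impedances:
  R: Z = R = 2450 Ω
  L: Z = jωL = j·4.178e+04·0.127 = 0 + j5306 Ω
  C: Z = 1/(jωC) = -j/(ω·C) = 0 - j187 Ω
Step 3 — Parallel combination: 1/Z_total = 1/R + 1/L + 1/C; Z_total = 15.24 - j192.6 Ω = 193.2∠-85.5° Ω.
Step 4 — Source phasor: V = 13.9∠-99.9° V = -2.39 - j13.69 V.
Step 5 — Current: I = V / Z = 0.06968 - j0.01792 A = 0.07195∠-14.4° A.
Step 6 — Complex power: S = V·I* = 0.07886 - j0.9969 VA.
Step 7 — Real power: P = Re(S) = 0.07886 W.
Step 8 — Reactive power: Q = Im(S) = -0.9969 VAR.
Step 9 — Apparent power: |S| = 1 VA.
Step 10 — Power factor: PF = P/|S| = 0.07886 (leading).

(a) P = 0.07886 W  (b) Q = -0.9969 VAR  (c) S = 1 VA  (d) PF = 0.07886 (leading)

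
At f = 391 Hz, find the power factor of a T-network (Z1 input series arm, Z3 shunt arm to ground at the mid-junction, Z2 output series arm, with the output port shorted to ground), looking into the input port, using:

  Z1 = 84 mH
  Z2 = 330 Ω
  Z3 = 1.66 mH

Step 1 — Angular frequency: ω = 2π·f = 2π·391 = 2457 rad/s.
Step 2 — Component impedances:
  Z1: Z = jωL = j·2457·0.084 = 0 + j206.4 Ω
  Z2: Z = R = 330 Ω
  Z3: Z = jωL = j·2457·0.00166 = 0 + j4.078 Ω
Step 3 — With the output port shorted to ground, the output series arm Z2 runs from the junction to ground; the shunt arm Z3 also runs from the junction to ground. They appear in parallel: Z3 || Z2 = 0.05039 + j4.078 Ω.
Step 4 — Series with input arm Z1: Z_in = Z1 + (Z3 || Z2) = 0.05039 + j210.4 Ω = 210.4∠90.0° Ω.
Step 5 — Power factor: PF = cos(φ) = Re(Z)/|Z| = 0.05039/210.4 = 0.0002395.
Step 6 — Type: Im(Z) = 210.4 ⇒ lagging (phase φ = 90.0°).

PF = 0.0002395 (lagging, φ = 90.0°)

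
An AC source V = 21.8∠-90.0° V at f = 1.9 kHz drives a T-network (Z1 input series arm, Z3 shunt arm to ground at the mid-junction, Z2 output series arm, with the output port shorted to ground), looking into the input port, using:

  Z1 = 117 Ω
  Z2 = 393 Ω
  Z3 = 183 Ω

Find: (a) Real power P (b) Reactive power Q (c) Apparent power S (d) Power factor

Step 1 — Angular frequency: ω = 2π·f = 2π·1900 = 1.194e+04 rad/s.
Step 2 — Component impedances:
  Z1: Z = R = 117 Ω
  Z2: Z = R = 393 Ω
  Z3: Z = R = 183 Ω
Step 3 — With the output port shorted to ground, the output series arm Z2 runs from the junction to ground; the shunt arm Z3 also runs from the junction to ground. They appear in parallel: Z3 || Z2 = 124.9 Ω.
Step 4 — Series with input arm Z1: Z_in = Z1 + (Z3 || Z2) = 241.9 Ω = 241.9∠0.0° Ω.
Step 5 — Source phasor: V = 21.8∠-90.0° V = 0 - j21.8 V.
Step 6 — Current: I = V / Z = 0 - j0.09014 A = 0.09014∠-90.0° A.
Step 7 — Complex power: S = V·I* = 1.965 VA.
Step 8 — Real power: P = Re(S) = 1.965 W.
Step 9 — Reactive power: Q = Im(S) = 0 VAR.
Step 10 — Apparent power: |S| = 1.965 VA.
Step 11 — Power factor: PF = P/|S| = 1 (unity).

(a) P = 1.965 W  (b) Q = 0 VAR  (c) S = 1.965 VA  (d) PF = 1 (unity)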